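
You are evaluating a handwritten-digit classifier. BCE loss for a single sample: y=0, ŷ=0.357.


BCE = -[y·ln(p) + (1-y)·ln(1-p)]
= -0 - 1·ln(1-0.357)
= -ln(0.643) = 0.4416

0.4416


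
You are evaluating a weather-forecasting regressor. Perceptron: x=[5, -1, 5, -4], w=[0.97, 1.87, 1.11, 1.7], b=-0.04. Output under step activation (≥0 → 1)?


z = (5)·(0.97) + (-1)·(1.87) + (5)·(1.11) + (-4)·(1.7) - 0.04
  = 1.69
step(z) = 1 (z≥0)

1


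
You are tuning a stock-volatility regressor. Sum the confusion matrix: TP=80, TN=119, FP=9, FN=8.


Total = TP + TN + FP + FN
= 80 + 119 + 9 + 8
= 216
(Predicted positive: 89, predicted negative: 127)

216


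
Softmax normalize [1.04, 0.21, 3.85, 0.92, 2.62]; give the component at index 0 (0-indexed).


Exponentials: e^1.04=2.8292, e^0.21=1.2337, e^3.85=46.9931, e^0.92=2.5093, e^2.62=13.7357
Sum = 67.301
Softmax = [0.042, 0.0183, 0.6983, 0.0373, 0.2041]
p[0] = 2.8292/67.301 = 0.042

0.042


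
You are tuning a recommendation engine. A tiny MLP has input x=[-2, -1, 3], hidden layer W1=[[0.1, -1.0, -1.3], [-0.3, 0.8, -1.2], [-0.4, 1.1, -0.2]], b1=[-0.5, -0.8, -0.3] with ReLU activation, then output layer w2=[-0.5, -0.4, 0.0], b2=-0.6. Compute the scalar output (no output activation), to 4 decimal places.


z1[0] = (0.1)·(-2) + (-1.0)·(-1) + (-1.3)·(3) - 0.5 = -3.6
z1[1] = (-0.3)·(-2) + (0.8)·(-1) + (-1.2)·(3) - 0.8 = -4.6
z1[2] = (-0.4)·(-2) + (1.1)·(-1) + (-0.2)·(3) - 0.3 = -1.2
h = ReLU(z1) = [0.0, 0.0, 0.0]
output = (-0.5)·(0.0) + (-0.4)·(0.0) + (0.0)·(0.0) - 0.6 = -0.6

-0.6


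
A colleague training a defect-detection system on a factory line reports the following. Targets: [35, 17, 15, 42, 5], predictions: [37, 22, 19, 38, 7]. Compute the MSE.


Squared errors: (35-37)²=4, (17-22)²=25, (15-19)²=16, (42-38)²=16, (5-7)²=4
Sum = 65
MSE = 65/5 = 13

13


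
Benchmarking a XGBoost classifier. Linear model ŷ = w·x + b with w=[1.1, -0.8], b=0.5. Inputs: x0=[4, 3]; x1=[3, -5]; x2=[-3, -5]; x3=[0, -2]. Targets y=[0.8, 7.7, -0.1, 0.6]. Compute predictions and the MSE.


ŷ0 = (1.1)·(4) + (-0.8)·(3) + 0.5 = 2.5
ŷ1 = (1.1)·(3) + (-0.8)·(-5) + 0.5 = 7.8
ŷ2 = (1.1)·(-3) + (-0.8)·(-5) + 0.5 = 1.2
ŷ3 = (1.1)·(0) + (-0.8)·(-2) + 0.5 = 2.1
errors² = [2.89, 0.01, 1.69, 2.25]
MSE = 6.8400/4 = 1.71

1.71


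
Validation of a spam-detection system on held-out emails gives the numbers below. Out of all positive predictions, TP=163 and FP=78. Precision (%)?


Precision = TP/(TP+FP)
= 163/(163+78)
= 163/241 = 67.63%

67.63%


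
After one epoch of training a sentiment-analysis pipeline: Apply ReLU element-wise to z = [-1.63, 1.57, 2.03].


ReLU(-1.63) = max(0, -1.63) = 0.0
ReLU(1.57) = max(0, 1.57) = 1.57
ReLU(2.03) = max(0, 2.03) = 2.03
result = [0.0, 1.57, 2.03]

[0.0, 1.57, 2.03]


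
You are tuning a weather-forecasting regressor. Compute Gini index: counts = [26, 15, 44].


Probabilities: [26/85, 15/85, 44/85] ≈ [0.3059, 0.1765, 0.5176]
Σpᵢ² = (676 + 225 + 1936)/85² = 2837/7225
Gini = 1 - Σpᵢ² = 1 - 2837/7225 = 0.6073

0.6073


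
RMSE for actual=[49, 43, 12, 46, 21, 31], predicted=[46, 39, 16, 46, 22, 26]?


MSE = 67/6 = 11.1667
RMSE = √(67/6) = 3.3417

3.3417


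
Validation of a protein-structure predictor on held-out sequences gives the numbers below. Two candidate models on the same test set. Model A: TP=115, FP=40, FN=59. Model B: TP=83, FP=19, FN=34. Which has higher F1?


Model A: P=115/155=0.7419, R=115/174=0.6609, F1=2PR/(P+R)=2TP/(2TP+FP+FN)=230/329=0.6991
Model B: P=83/102=0.8137, R=83/117=0.7094, F1=2PR/(P+R)=2TP/(2TP+FP+FN)=166/219=0.758
0.6991 < 0.758 → Model B

Model B


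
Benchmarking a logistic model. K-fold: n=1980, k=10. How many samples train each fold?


Fold size = 1980/10 = 198
Training per fold = 1980 - 198 = 1782

1782


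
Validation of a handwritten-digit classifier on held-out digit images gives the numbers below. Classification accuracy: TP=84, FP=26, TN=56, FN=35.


Accuracy = (TP+TN)/(TP+TN+FP+FN)
= (84+56)/(201)
= 140/201 = 69.65%

69.65%


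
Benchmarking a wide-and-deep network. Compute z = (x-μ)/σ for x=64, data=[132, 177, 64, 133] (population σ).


μ = 126.5, σ = 40.4011
z = (64 - 126.5)/40.4011 = -1.547

-1.547


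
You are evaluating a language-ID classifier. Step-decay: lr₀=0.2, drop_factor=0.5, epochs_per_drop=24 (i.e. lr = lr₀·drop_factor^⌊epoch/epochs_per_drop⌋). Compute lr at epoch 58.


n_drops = ⌊58/24⌋ = 2
lr = 0.2·0.5^2 = 0.2·0.25 = 0.05

0.05


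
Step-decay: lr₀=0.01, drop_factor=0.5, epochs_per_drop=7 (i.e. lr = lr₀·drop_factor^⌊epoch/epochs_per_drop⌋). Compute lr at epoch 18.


n_drops = ⌊18/7⌋ = 2
lr = 0.01·0.5^2 = 0.01·0.25 = 0.0025

0.0025


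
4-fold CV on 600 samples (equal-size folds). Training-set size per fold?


Fold size = 600/4 = 150
Training per fold = 600 - 150 = 450

450


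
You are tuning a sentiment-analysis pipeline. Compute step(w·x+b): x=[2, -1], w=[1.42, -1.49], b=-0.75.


z = (2)·(1.42) + (-1)·(-1.49) - 0.75
  = 3.58
step(z) = 1 (z≥0)

1


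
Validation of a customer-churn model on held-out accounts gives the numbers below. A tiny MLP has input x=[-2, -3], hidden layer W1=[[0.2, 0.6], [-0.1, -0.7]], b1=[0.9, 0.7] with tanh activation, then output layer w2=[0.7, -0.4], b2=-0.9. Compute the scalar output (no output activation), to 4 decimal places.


z1[0] = (0.2)·(-2) + (0.6)·(-3) + 0.9 = -1.3
z1[1] = (-0.1)·(-2) + (-0.7)·(-3) + 0.7 = 3.0
h = tanh(z1) = [-0.8617, 0.9951]
output = (0.7)·(-0.8617) + (-0.4)·(0.9951) - 0.9 = -1.9012

-1.9012


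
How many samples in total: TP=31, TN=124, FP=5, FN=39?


Total = TP + TN + FP + FN
= 31 + 124 + 5 + 39
= 199
(Predicted positive: 36, predicted negative: 163)

199


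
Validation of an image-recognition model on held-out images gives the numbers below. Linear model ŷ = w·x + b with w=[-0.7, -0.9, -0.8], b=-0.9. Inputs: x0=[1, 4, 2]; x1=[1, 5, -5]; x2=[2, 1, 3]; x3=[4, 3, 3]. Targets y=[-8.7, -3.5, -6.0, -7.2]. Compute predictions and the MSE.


ŷ0 = (-0.7)·(1) + (-0.9)·(4) + (-0.8)·(2) - 0.9 = -6.8
ŷ1 = (-0.7)·(1) + (-0.9)·(5) + (-0.8)·(-5) - 0.9 = -2.1
ŷ2 = (-0.7)·(2) + (-0.9)·(1) + (-0.8)·(3) - 0.9 = -5.6
ŷ3 = (-0.7)·(4) + (-0.9)·(3) + (-0.8)·(3) - 0.9 = -8.8
errors² = [3.61, 1.96, 0.16, 2.56]
MSE = 8.2900/4 = 2.0725

2.0725


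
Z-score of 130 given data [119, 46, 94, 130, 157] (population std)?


μ = 109.2, σ = 37.5201
z = (130 - 109.2)/37.5201 = 0.5544

0.5544


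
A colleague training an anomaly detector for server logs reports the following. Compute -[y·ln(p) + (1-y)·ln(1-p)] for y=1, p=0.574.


BCE = -[y·ln(p) + (1-y)·ln(1-p)]
= -1·ln(0.574) - 0
= -ln(0.574) = 0.5551

0.5551


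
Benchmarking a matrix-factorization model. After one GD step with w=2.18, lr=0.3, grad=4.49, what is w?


w_new = w - α·∇
= 2.18 - 0.3·4.49
= 2.18 - 1.347
= 0.833

0.833


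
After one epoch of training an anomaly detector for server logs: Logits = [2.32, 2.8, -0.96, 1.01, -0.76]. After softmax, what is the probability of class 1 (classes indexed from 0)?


Exponentials: e^2.32=10.1757, e^2.8=16.4446, e^-0.96=0.3829, e^1.01=2.7456, e^-0.76=0.4677
Sum = 30.2165
Softmax = [0.3368, 0.5442, 0.0127, 0.0909, 0.0155]
p[1] = 16.4446/30.2165 = 0.5442

0.5442


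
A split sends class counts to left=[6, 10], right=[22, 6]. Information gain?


Parent = [28, 16], H_parent = 0.9457
H_left = 0.9544 (n=16), H_right = 0.7496 (n=28)
H_children = (16/44)·0.9544 + (28/44)·0.7496 = 0.8241
IG = 0.9457 - 0.8241 = 0.1216

0.1216


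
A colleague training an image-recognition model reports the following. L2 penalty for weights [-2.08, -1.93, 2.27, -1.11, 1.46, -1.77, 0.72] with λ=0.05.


‖w‖₂² = (-2.08)² + (-1.93)² + (2.27)² + (-1.11)² + (1.46)² + (-1.77)² + (0.72)²
     = 4.3264 + 3.7249 + 5.1529 + 1.2321 + 2.1316 + 3.1329 + 0.5184
     = 20.2192
λ·‖w‖₂² = 0.05·20.2192 = 1.01096

1.01096


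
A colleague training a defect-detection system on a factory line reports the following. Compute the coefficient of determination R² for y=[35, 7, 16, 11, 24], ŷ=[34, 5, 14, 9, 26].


ȳ = 18.6
SS_res = Σ(y-ŷ)² = 17
SS_tot = Σ(y-ȳ)² = 497.2
R² = 1 - SS_res/SS_tot = 1 - 0.0342 = 0.9658

0.9658


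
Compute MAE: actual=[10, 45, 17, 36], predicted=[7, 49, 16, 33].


Absolute errors: |10-7|=3, |45-49|=4, |17-16|=1, |36-33|=3
Sum = 11
MAE = 11/4 = 11/4

11/4


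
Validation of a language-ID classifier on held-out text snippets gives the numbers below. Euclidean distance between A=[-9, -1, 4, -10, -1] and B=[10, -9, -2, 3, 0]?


d = √((-9-10)² + (-1+ 9)² + (4+ 2)² + (-10-3)² + (-1-0)²)
  = √(361 + 64 + 36 + 169 + 1)
  = √631 = 25.1197

25.1197


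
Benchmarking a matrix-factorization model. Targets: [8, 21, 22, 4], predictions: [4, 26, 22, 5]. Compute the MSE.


Squared errors: (8-4)²=16, (21-26)²=25, (22-22)²=0, (4-5)²=1
Sum = 42
MSE = 42/4 = 21/2

21/2


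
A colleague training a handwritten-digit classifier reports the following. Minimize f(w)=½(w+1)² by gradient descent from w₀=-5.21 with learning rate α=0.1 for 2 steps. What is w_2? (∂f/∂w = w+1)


step 1: grad = -5.21+1 = -4.21; w = -5.21 - 0.1·(-4.21) = -4.789
step 2: grad = -4.789+1 = -3.789; w = -4.789 - 0.1·(-3.789) = -4.4101

-4.4101


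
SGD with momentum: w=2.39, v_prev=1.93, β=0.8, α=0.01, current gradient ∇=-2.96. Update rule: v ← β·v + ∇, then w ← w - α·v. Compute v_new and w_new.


v_new = 0.8·1.93 - 2.96 = 1.544 - 2.96 = -1.416
w_new = 2.39 - 0.01·-1.416 = 2.39 + 0.01416 = 2.40416

v_new=-1.416, w_new=2.40416


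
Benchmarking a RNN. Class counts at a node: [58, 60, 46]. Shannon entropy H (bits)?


Probabilities: [58/164, 60/164, 46/164] ≈ [0.3537, 0.3659, 0.2805]
H = -((58/164)·log₂(58/164) + (60/164)·log₂(60/164) + (46/164)·log₂(46/164))
  = 1.5755 bits

1.5755 bits


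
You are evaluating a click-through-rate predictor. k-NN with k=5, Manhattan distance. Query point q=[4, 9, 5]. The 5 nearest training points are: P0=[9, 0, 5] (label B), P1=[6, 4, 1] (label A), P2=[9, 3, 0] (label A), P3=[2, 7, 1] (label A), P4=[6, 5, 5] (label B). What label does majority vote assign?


d(q,P0) = 14  (label B)
d(q,P1) = 11  (label A)
d(q,P2) = 16  (label A)
d(q,P3) = 8  (label A)
d(q,P4) = 6  (label B)
Votes: A=3, B=2
Majority → A

A


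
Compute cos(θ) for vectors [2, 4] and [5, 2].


A·B = 2·5 + 4·2 = 18
‖A‖ = √20 = 4.4721, ‖B‖ = √29 = 5.3852
cos = 18/(√20·√29) = 18/√580 = 0.7474

0.7474


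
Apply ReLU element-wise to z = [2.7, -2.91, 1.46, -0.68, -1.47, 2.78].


ReLU(2.7) = max(0, 2.7) = 2.7
ReLU(-2.91) = max(0, -2.91) = 0.0
ReLU(1.46) = max(0, 1.46) = 1.46
ReLU(-0.68) = max(0, -0.68) = 0.0
ReLU(-1.47) = max(0, -1.47) = 0.0
ReLU(2.78) = max(0, 2.78) = 2.78
result = [2.7, 0.0, 1.46, 0.0, 0.0, 2.78]

[2.7, 0.0, 1.46, 0.0, 0.0, 2.78]


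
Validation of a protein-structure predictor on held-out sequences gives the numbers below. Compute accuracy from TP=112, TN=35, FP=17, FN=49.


Accuracy = (TP+TN)/(TP+TN+FP+FN)
= (112+35)/(213)
= 147/213 = 69.01%

69.01%


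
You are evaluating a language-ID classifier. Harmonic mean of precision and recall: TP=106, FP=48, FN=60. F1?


Precision = 106/154 = 0.6883
Recall = 106/166 = 0.6386
F1 = 2·P·R/(P+R) = 2·TP/(2·TP+FP+FN) = 212/(212+48+60) = 212/320 = 0.6625

0.6625


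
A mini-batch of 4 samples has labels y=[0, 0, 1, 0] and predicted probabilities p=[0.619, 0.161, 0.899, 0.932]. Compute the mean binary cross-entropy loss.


L[0] = -ln(1-0.619) = -ln(0.381) = 0.965
L[1] = -ln(1-0.161) = -ln(0.839) = 0.1755
L[2] = -ln(0.899) = 0.1065
L[3] = -ln(1-0.932) = -ln(0.068) = 2.6882
mean = (0.965 + 0.1755 + 0.1065 + 2.6882)/4 = 0.9838

0.9838


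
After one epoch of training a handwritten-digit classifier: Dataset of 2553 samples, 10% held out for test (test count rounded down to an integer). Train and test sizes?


Test = ⌊2553·10/100⌋ = 255
Train = 2553 - 255 = 2298

Train: 2298, Test: 255


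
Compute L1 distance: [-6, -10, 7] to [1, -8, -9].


d = |-6-1| + |-10+ 8| + |7+ 9|
  = 7 + 2 + 16
  = 25

25


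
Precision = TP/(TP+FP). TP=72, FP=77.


Precision = TP/(TP+FP)
= 72/(72+77)
= 72/149 = 48.32%

48.32%


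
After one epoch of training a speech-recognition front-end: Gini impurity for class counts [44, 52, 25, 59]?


Probabilities: [44/180, 52/180, 25/180, 59/180] ≈ [0.2444, 0.2889, 0.1389, 0.3278]
Σpᵢ² = (1936 + 2704 + 625 + 3481)/180² = 8746/32400
Gini = 1 - Σpᵢ² = 1 - 8746/32400 = 0.7301

0.7301


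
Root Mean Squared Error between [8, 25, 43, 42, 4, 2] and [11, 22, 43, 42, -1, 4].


MSE = 47/6 = 7.8333
RMSE = √(47/6) = 2.7988

2.7988


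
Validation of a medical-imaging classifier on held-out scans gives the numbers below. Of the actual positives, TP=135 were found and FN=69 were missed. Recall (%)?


Recall = TP/(TP+FN)
= 135/(135+69)
= 135/204 = 66.18%

66.18%


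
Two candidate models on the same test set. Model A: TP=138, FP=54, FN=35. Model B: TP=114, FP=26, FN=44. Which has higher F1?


Model A: P=138/192=0.7188, R=138/173=0.7977, F1=2PR/(P+R)=2TP/(2TP+FP+FN)=276/365=0.7562
Model B: P=114/140=0.8143, R=114/158=0.7215, F1=2PR/(P+R)=2TP/(2TP+FP+FN)=228/298=0.7651
0.7562 < 0.7651 → Model B

Model B


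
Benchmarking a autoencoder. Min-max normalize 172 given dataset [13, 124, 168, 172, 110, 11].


min=11, max=172
(172-11)/(172-11) = 161/161 = 1.0

1.0


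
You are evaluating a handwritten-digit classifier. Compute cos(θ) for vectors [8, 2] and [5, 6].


A·B = 8·5 + 2·6 = 52
‖A‖ = √68 = 8.2462, ‖B‖ = √61 = 7.8102
cos = 52/(√68·√61) = 52/√4148 = 0.8074

0.8074


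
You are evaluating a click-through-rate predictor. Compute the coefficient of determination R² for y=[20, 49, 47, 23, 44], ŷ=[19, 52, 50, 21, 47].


ȳ = 36.6
SS_res = Σ(y-ŷ)² = 32
SS_tot = Σ(y-ȳ)² = 777.2
R² = 1 - SS_res/SS_tot = 1 - 0.0412 = 0.9588

0.9588


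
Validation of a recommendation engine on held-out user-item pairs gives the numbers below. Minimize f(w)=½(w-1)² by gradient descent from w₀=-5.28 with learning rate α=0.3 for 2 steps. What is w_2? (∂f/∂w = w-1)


step 1: grad = -5.28-1 = -6.28; w = -5.28 - 0.3·(-6.28) = -3.396
step 2: grad = -3.396-1 = -4.396; w = -3.396 - 0.3·(-4.396) = -2.0772

-2.0772


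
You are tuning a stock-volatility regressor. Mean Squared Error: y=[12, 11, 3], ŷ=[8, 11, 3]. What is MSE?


Squared errors: (12-8)²=16, (11-11)²=0, (3-3)²=0
Sum = 16
MSE = 16/3 = 16/3

16/3


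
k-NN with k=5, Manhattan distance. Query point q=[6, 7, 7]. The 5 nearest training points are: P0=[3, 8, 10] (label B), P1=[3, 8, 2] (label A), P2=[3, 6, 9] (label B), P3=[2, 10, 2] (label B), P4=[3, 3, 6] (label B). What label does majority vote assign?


d(q,P0) = 7  (label B)
d(q,P1) = 9  (label A)
d(q,P2) = 6  (label B)
d(q,P3) = 12  (label B)
d(q,P4) = 8  (label B)
Votes: A=1, B=4
Majority → B

B


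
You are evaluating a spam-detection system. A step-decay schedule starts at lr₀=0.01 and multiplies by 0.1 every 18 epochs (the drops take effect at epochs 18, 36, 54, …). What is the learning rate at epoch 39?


n_drops = ⌊39/18⌋ = 2
lr = 0.01·0.1^2 = 0.01·0.01 = 0.0001

0.0001


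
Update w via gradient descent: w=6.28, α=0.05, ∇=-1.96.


w_new = w - α·∇
= 6.28 - 0.05·-1.96
= 6.28 + 0.098
= 6.378

6.378


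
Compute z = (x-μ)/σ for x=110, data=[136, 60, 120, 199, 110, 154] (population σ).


μ = 129.8333, σ = 42.373
z = (110 - 129.8333)/42.373 = -0.4681

-0.4681


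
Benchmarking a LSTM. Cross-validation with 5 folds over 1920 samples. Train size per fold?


Fold size = 1920/5 = 384
Training per fold = 1920 - 384 = 1536

1536


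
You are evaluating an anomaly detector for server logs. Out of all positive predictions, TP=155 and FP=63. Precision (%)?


Precision = TP/(TP+FP)
= 155/(155+63)
= 155/218 = 71.1%

71.1%


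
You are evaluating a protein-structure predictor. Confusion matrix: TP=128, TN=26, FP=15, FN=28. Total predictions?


Total = TP + TN + FP + FN
= 128 + 26 + 15 + 28
= 197
(Predicted positive: 143, predicted negative: 54)

197


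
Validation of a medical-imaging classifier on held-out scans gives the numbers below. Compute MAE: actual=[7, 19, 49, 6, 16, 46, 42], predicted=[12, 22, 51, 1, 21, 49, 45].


Absolute errors: |7-12|=5, |19-22|=3, |49-51|=2, |6-1|=5, |16-21|=5, |46-49|=3, |42-45|=3
Sum = 26
MAE = 26/7 = 26/7

26/7


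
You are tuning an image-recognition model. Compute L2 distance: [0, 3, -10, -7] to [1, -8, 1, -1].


d = √((0-1)² + (3+ 8)² + (-10-1)² + (-7+ 1)²)
  = √(1 + 121 + 121 + 36)
  = √279 = 16.7033

16.7033


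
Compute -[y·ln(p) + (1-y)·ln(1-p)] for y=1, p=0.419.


BCE = -[y·ln(p) + (1-y)·ln(1-p)]
= -1·ln(0.419) - 0
= -ln(0.419) = 0.8699

0.8699


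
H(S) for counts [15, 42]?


Probabilities: [15/57, 42/57] ≈ [0.2632, 0.7368]
H = -((15/57)·log₂(15/57) + (42/57)·log₂(42/57))
  = 0.8315 bits

0.8315 bits


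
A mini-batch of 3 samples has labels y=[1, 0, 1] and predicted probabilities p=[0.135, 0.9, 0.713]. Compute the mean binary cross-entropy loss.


L[0] = -ln(0.135) = 2.0025
L[1] = -ln(1-0.9) = -ln(0.1) = 2.3026
L[2] = -ln(0.713) = 0.3383
mean = (2.0025 + 2.3026 + 0.3383)/3 = 1.5478

1.5478


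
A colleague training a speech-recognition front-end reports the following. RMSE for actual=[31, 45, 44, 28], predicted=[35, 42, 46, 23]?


MSE = 54/4 = 13.5
RMSE = √(54/4) = 3.6742

3.6742


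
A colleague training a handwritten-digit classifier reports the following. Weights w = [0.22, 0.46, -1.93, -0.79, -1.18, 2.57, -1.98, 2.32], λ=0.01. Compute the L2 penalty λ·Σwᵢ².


‖w‖₂² = (0.22)² + (0.46)² + (-1.93)² + (-0.79)² + (-1.18)² + (2.57)² + (-1.98)² + (2.32)²
     = 0.0484 + 0.2116 + 3.7249 + 0.6241 + 1.3924 + 6.6049 + 3.9204 + 5.3824
     = 21.9091
λ·‖w‖₂² = 0.01·21.9091 = 0.219091

0.219091


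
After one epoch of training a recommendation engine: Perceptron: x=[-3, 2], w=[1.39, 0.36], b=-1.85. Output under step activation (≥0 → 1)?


z = (-3)·(1.39) + (2)·(0.36) - 1.85
  = -5.3
step(z) = 0 (z<0)

0


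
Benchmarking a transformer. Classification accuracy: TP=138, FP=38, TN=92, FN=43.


Accuracy = (TP+TN)/(TP+TN+FP+FN)
= (138+92)/(311)
= 230/311 = 73.95%

73.95%


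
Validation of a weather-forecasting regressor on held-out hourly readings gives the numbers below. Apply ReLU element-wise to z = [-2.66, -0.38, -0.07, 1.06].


ReLU(-2.66) = max(0, -2.66) = 0.0
ReLU(-0.38) = max(0, -0.38) = 0.0
ReLU(-0.07) = max(0, -0.07) = 0.0
ReLU(1.06) = max(0, 1.06) = 1.06
result = [0.0, 0.0, 0.0, 1.06]

[0.0, 0.0, 0.0, 1.06]


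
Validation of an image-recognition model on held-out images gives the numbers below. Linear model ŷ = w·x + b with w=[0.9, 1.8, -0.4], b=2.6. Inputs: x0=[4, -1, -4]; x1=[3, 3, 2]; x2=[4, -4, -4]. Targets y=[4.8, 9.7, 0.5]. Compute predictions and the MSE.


ŷ0 = (0.9)·(4) + (1.8)·(-1) + (-0.4)·(-4) + 2.6 = 6.0
ŷ1 = (0.9)·(3) + (1.8)·(3) + (-0.4)·(2) + 2.6 = 9.9
ŷ2 = (0.9)·(4) + (1.8)·(-4) + (-0.4)·(-4) + 2.6 = 0.6
errors² = [1.44, 0.04, 0.01]
MSE = 1.4900/3 = 0.4967

0.4967


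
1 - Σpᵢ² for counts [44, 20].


Probabilities: [44/64, 20/64] ≈ [0.6875, 0.3125]
Σpᵢ² = (1936 + 400)/64² = 2336/4096
Gini = 1 - Σpᵢ² = 1 - 2336/4096 = 0.4297

0.4297


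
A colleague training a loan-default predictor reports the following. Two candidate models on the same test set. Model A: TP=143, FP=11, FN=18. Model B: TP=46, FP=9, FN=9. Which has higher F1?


Model A: P=143/154=0.9286, R=143/161=0.8882, F1=2PR/(P+R)=2TP/(2TP+FP+FN)=286/315=0.9079
Model B: P=46/55=0.8364, R=46/55=0.8364, F1=2PR/(P+R)=2TP/(2TP+FP+FN)=92/110=0.8364
0.9079 > 0.8364 → Model A

Model A


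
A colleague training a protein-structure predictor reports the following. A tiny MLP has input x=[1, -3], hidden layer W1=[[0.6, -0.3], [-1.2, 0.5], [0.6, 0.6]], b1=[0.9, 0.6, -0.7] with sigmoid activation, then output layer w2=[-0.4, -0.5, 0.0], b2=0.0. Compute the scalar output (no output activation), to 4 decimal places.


z1[0] = (0.6)·(1) + (-0.3)·(-3) + 0.9 = 2.4
z1[1] = (-1.2)·(1) + (0.5)·(-3) + 0.6 = -2.1
z1[2] = (0.6)·(1) + (0.6)·(-3) - 0.7 = -1.9
h = sigmoid(z1) = [0.9168, 0.1091, 0.1301]
output = (-0.4)·(0.9168) + (-0.5)·(0.1091) + (0.0)·(0.1301) + 0.0 = -0.4213

-0.4213


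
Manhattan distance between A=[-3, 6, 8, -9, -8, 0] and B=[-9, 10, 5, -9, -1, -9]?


d = |-3+ 9| + |6-10| + |8-5| + |-9+ 9| + |-8+ 1| + |0+ 9|
  = 6 + 4 + 3 + 0 + 7 + 9
  = 29

29


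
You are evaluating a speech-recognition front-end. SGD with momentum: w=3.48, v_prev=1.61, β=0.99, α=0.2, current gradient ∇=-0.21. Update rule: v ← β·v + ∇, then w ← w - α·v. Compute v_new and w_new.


v_new = 0.99·1.61 - 0.21 = 1.5939 - 0.21 = 1.3839
w_new = 3.48 - 0.2·1.3839 = 3.48 - 0.27678 = 3.20322

v_new=1.3839, w_new=3.20322


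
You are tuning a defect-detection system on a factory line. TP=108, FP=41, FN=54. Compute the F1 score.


Precision = 108/149 = 0.7248
Recall = 108/162 = 0.6667
F1 = 2·P·R/(P+R) = 2·TP/(2·TP+FP+FN) = 216/(216+41+54) = 216/311 = 0.6945

0.6945


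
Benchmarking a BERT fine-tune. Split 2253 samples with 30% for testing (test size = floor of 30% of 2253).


Test = ⌊2253·30/100⌋ = 675
Train = 2253 - 675 = 1578

Train: 1578, Test: 675


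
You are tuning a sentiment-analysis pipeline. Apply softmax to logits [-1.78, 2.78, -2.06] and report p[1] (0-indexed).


Exponentials: e^-1.78=0.1686, e^2.78=16.119, e^-2.06=0.1275
Sum = 16.4151
Softmax = [0.0103, 0.982, 0.0078]
p[1] = 16.119/16.4151 = 0.982

0.982


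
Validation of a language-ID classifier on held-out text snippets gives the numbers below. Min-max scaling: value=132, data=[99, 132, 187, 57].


min=57, max=187
(132-57)/(187-57) = 75/130 = 0.5769

0.5769


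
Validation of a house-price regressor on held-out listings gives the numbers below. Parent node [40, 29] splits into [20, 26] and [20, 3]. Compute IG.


Parent = [40, 29], H_parent = 0.9816
H_left = 0.9877 (n=46), H_right = 0.5586 (n=23)
H_children = (46/69)·0.9877 + (23/69)·0.5586 = 0.8447
IG = 0.9816 - 0.8447 = 0.1369

0.1369


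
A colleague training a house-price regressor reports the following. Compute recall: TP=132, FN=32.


Recall = TP/(TP+FN)
= 132/(132+32)
= 132/164 = 80.49%

80.49%


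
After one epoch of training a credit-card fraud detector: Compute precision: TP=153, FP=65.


Precision = TP/(TP+FP)
= 153/(153+65)
= 153/218 = 70.18%

70.18%


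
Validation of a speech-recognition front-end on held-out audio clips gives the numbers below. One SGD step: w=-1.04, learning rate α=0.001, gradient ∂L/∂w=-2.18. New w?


w_new = w - α·∇
= -1.04 - 0.001·-2.18
= -1.04 + 0.00218
= -1.03782

-1.03782


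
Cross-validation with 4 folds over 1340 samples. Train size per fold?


Fold size = 1340/4 = 335
Training per fold = 1340 - 335 = 1005

1005


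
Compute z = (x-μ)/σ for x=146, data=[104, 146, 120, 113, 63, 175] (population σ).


μ = 120.1667, σ = 34.7727
z = (146 - 120.1667)/34.7727 = 0.7429

0.7429


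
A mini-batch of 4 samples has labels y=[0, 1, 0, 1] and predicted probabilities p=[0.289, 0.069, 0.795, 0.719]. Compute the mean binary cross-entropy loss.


L[0] = -ln(1-0.289) = -ln(0.711) = 0.3411
L[1] = -ln(0.069) = 2.6736
L[2] = -ln(1-0.795) = -ln(0.205) = 1.5847
L[3] = -ln(0.719) = 0.3299
mean = (0.3411 + 2.6736 + 1.5847 + 0.3299)/4 = 1.2323

1.2323


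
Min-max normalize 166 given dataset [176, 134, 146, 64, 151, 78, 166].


min=64, max=176
(166-64)/(176-64) = 102/112 = 0.9107

0.9107


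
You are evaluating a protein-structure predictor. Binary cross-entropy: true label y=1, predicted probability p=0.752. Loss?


BCE = -[y·ln(p) + (1-y)·ln(1-p)]
= -1·ln(0.752) - 0
= -ln(0.752) = 0.285

0.285


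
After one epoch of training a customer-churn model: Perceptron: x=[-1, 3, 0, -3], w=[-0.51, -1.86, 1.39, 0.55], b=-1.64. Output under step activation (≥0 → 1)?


z = (-1)·(-0.51) + (3)·(-1.86) + (0)·(1.39) + (-3)·(0.55) - 1.64
  = -8.36
step(z) = 0 (z<0)

0


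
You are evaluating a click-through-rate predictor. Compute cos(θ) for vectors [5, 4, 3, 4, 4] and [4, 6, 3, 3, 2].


A·B = 5·4 + 4·6 + 3·3 + 4·3 + 4·2 = 73
‖A‖ = √82 = 9.0554, ‖B‖ = √74 = 8.6023
cos = 73/(√82·√74) = 73/√6068 = 0.9371

0.9371


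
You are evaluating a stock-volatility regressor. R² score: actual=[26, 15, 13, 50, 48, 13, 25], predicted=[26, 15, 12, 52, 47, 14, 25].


ȳ = 27.1429
SS_res = Σ(y-ŷ)² = 7
SS_tot = Σ(y-ȳ)² = 1510.86
R² = 1 - SS_res/SS_tot = 1 - 0.0046 = 0.9954

0.9954


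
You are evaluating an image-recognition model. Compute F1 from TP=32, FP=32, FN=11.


Precision = 32/64 = 0.5
Recall = 32/43 = 0.7442
F1 = 2·P·R/(P+R) = 2·TP/(2·TP+FP+FN) = 64/(64+32+11) = 64/107 = 0.5981

0.5981


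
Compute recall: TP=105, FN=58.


Recall = TP/(TP+FN)
= 105/(105+58)
= 105/163 = 64.42%

64.42%


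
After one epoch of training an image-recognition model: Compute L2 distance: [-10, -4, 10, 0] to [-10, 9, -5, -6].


d = √((-10+ 10)² + (-4-9)² + (10+ 5)² + (0+ 6)²)
  = √(0 + 169 + 225 + 36)
  = √430 = 20.7364

20.7364


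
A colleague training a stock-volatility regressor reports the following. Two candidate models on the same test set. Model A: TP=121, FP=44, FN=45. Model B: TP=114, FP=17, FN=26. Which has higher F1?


Model A: P=121/165=0.7333, R=121/166=0.7289, F1=2PR/(P+R)=2TP/(2TP+FP+FN)=242/331=0.7311
Model B: P=114/131=0.8702, R=114/140=0.8143, F1=2PR/(P+R)=2TP/(2TP+FP+FN)=228/271=0.8413
0.7311 < 0.8413 → Model B

Model B


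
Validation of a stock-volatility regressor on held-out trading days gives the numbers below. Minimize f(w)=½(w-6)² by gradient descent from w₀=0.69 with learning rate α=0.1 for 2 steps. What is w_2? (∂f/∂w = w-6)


step 1: grad = 0.69-6 = -5.31; w = 0.69 - 0.1·(-5.31) = 1.221
step 2: grad = 1.221-6 = -4.779; w = 1.221 - 0.1·(-4.779) = 1.6989

1.6989


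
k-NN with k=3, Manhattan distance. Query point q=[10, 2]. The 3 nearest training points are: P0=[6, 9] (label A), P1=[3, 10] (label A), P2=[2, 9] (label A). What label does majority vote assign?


d(q,P0) = 11  (label A)
d(q,P1) = 15  (label A)
d(q,P2) = 15  (label A)
Votes: A=3, B=0
Majority → A

A


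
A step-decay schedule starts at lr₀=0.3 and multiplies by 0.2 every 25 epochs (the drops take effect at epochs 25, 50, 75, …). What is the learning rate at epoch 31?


n_drops = ⌊31/25⌋ = 1
lr = 0.3·0.2^1 = 0.3·0.2 = 0.06

0.06


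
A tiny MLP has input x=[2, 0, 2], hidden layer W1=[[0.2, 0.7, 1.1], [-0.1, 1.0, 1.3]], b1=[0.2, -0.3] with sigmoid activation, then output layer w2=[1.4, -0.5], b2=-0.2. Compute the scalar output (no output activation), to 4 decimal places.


z1[0] = (0.2)·(2) + (0.7)·(0) + (1.1)·(2) + 0.2 = 2.8
z1[1] = (-0.1)·(2) + (1.0)·(0) + (1.3)·(2) - 0.3 = 2.1
h = sigmoid(z1) = [0.9427, 0.8909]
output = (1.4)·(0.9427) + (-0.5)·(0.8909) - 0.2 = 0.6743

0.6743


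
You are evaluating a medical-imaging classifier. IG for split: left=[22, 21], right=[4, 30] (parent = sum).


Parent = [26, 51], H_parent = 0.9226
H_left = 0.9996 (n=43), H_right = 0.5226 (n=34)
H_children = (43/77)·0.9996 + (34/77)·0.5226 = 0.789
IG = 0.9226 - 0.789 = 0.1336

0.1336


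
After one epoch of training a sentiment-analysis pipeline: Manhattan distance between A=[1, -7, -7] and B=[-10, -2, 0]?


d = |1+ 10| + |-7+ 2| + |-7-0|
  = 11 + 5 + 7
  = 23

23


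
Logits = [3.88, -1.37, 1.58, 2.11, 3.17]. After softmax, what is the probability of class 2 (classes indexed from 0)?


Exponentials: e^3.88=48.4242, e^-1.37=0.2541, e^1.58=4.855, e^2.11=8.2482, e^3.17=23.8075
Sum = 85.589
Softmax = [0.5658, 0.003, 0.0567, 0.0964, 0.2782]
p[2] = 4.855/85.589 = 0.0567

0.0567


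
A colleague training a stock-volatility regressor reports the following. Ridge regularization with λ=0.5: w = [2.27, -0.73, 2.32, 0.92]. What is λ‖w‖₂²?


‖w‖₂² = (2.27)² + (-0.73)² + (2.32)² + (0.92)²
     = 5.1529 + 0.5329 + 5.3824 + 0.8464
     = 11.9146
λ·‖w‖₂² = 0.5·11.9146 = 5.9573

5.9573


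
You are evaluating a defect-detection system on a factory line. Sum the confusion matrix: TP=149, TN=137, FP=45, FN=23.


Total = TP + TN + FP + FN
= 149 + 137 + 45 + 23
= 354
(Predicted positive: 194, predicted negative: 160)

354


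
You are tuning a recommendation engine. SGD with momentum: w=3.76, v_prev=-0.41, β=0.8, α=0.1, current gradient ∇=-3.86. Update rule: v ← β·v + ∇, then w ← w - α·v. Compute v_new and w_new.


v_new = 0.8·-0.41 - 3.86 = -0.328 - 3.86 = -4.188
w_new = 3.76 - 0.1·-4.188 = 3.76 + 0.4188 = 4.1788

v_new=-4.188, w_new=4.1788


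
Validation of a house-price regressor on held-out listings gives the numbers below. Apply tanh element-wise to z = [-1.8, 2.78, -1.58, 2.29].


tanh(-1.8) = -0.9468
tanh(2.78) = 0.9923
tanh(-1.58) = -0.9186
tanh(2.29) = 0.9797
result = [-0.9468, 0.9923, -0.9186, 0.9797]

[-0.9468, 0.9923, -0.9186, 0.9797]


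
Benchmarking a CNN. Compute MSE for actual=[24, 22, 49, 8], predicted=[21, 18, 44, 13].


Squared errors: (24-21)²=9, (22-18)²=16, (49-44)²=25, (8-13)²=25
Sum = 75
MSE = 75/4 = 75/4

75/4


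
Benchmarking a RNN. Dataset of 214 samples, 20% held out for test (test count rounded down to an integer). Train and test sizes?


Test = ⌊214·20/100⌋ = 42
Train = 214 - 42 = 172

Train: 172, Test: 42


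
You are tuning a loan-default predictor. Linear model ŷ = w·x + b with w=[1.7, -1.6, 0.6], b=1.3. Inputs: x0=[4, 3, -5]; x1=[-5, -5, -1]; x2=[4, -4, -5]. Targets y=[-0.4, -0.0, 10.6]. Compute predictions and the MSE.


ŷ0 = (1.7)·(4) + (-1.6)·(3) + (0.6)·(-5) + 1.3 = 0.3
ŷ1 = (1.7)·(-5) + (-1.6)·(-5) + (0.6)·(-1) + 1.3 = 0.2
ŷ2 = (1.7)·(4) + (-1.6)·(-4) + (0.6)·(-5) + 1.3 = 11.5
errors² = [0.49, 0.04, 0.81]
MSE = 1.3400/3 = 0.4467

0.4467


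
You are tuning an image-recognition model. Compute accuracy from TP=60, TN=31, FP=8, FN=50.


Accuracy = (TP+TN)/(TP+TN+FP+FN)
= (60+31)/(149)
= 91/149 = 61.07%

61.07%


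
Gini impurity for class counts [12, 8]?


Probabilities: [12/20, 8/20] ≈ [0.6, 0.4]
Σpᵢ² = (144 + 64)/20² = 208/400
Gini = 1 - Σpᵢ² = 1 - 208/400 = 0.48

0.48


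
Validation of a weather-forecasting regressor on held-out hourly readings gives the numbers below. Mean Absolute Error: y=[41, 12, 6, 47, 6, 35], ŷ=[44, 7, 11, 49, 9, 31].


Absolute errors: |41-44|=3, |12-7|=5, |6-11|=5, |47-49|=2, |6-9|=3, |35-31|=4
Sum = 22
MAE = 22/6 = 11/3

11/3


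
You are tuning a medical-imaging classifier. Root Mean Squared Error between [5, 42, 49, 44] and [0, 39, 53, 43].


MSE = 51/4 = 12.75
RMSE = √(51/4) = 3.5707

3.5707


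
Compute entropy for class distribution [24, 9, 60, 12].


Probabilities: [24/105, 9/105, 60/105, 12/105] ≈ [0.2286, 0.0857, 0.5714, 0.1143]
H = -((24/105)·log₂(24/105) + (9/105)·log₂(9/105) + (60/105)·log₂(60/105) + (12/105)·log₂(12/105))
  = 1.6095 bits

1.6095 bits


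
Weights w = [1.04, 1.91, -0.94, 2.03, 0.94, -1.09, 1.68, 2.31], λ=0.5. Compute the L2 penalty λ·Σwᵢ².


‖w‖₂² = (1.04)² + (1.91)² + (-0.94)² + (2.03)² + (0.94)² + (-1.09)² + (1.68)² + (2.31)²
     = 1.0816 + 3.6481 + 0.8836 + 4.1209 + 0.8836 + 1.1881 + 2.8224 + 5.3361
     = 19.9644
λ·‖w‖₂² = 0.5·19.9644 = 9.9822

9.9822


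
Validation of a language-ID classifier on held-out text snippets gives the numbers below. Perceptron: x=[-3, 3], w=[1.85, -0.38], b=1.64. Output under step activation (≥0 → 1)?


z = (-3)·(1.85) + (3)·(-0.38) + 1.64
  = -5.05
step(z) = 0 (z<0)

0


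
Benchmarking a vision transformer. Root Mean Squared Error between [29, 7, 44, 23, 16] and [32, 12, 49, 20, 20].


MSE = 84/5 = 16.8
RMSE = √(84/5) = 4.0988

4.0988


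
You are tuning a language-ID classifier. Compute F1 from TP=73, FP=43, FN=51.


Precision = 73/116 = 0.6293
Recall = 73/124 = 0.5887
F1 = 2·P·R/(P+R) = 2·TP/(2·TP+FP+FN) = 146/(146+43+51) = 146/240 = 0.6083

0.6083


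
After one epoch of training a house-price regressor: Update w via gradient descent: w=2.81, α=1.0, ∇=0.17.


w_new = w - α·∇
= 2.81 - 1.0·0.17
= 2.81 - 0.17
= 2.64

2.64


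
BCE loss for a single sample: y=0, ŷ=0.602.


BCE = -[y·ln(p) + (1-y)·ln(1-p)]
= -0 - 1·ln(1-0.602)
= -ln(0.398) = 0.9213

0.9213


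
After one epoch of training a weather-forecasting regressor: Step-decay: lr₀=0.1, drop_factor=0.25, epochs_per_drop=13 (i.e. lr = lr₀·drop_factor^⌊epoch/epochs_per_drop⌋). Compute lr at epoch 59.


n_drops = ⌊59/13⌋ = 4
lr = 0.1·0.25^4 = 0.1·0.00390625 = 0.000390625

0.000390625


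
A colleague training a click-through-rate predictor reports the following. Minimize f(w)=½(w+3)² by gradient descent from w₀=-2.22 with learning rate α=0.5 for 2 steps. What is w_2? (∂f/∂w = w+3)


step 1: grad = -2.22+3 = 0.78; w = -2.22 - 0.5·(0.78) = -2.61
step 2: grad = -2.61+3 = 0.39; w = -2.61 - 0.5·(0.39) = -2.805

-2.805


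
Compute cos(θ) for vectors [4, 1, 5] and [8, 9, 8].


A·B = 4·8 + 1·9 + 5·8 = 81
‖A‖ = √42 = 6.4807, ‖B‖ = √209 = 14.4568
cos = 81/(√42·√209) = 81/√8778 = 0.8645

0.8645


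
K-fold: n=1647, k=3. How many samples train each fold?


Fold size = 1647/3 = 549
Training per fold = 1647 - 549 = 1098

1098


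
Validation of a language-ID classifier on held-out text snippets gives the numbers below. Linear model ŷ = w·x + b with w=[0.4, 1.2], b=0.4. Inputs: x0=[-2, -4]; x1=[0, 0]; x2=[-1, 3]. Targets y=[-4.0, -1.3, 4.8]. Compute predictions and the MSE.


ŷ0 = (0.4)·(-2) + (1.2)·(-4) + 0.4 = -5.2
ŷ1 = (0.4)·(0) + (1.2)·(0) + 0.4 = 0.4
ŷ2 = (0.4)·(-1) + (1.2)·(3) + 0.4 = 3.6
errors² = [1.44, 2.89, 1.44]
MSE = 5.7700/3 = 1.9233

1.9233


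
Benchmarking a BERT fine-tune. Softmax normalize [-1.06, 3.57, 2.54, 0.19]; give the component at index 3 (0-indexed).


Exponentials: e^-1.06=0.3465, e^3.57=35.5166, e^2.54=12.6797, e^0.19=1.2092
Sum = 49.752
Softmax = [0.007, 0.7139, 0.2549, 0.0243]
p[3] = 1.2092/49.752 = 0.0243

0.0243


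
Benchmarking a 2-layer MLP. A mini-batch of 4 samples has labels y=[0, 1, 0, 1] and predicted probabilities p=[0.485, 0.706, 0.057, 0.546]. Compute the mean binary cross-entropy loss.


L[0] = -ln(1-0.485) = -ln(0.515) = 0.6636
L[1] = -ln(0.706) = 0.3481
L[2] = -ln(1-0.057) = -ln(0.943) = 0.0587
L[3] = -ln(0.546) = 0.6051
mean = (0.6636 + 0.3481 + 0.0587 + 0.6051)/4 = 0.4189

0.4189


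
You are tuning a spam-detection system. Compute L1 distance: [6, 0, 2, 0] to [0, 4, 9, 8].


d = |6-0| + |0-4| + |2-9| + |0-8|
  = 6 + 4 + 7 + 8
  = 25

25


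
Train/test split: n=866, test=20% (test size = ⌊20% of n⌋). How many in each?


Test = ⌊866·20/100⌋ = 173
Train = 866 - 173 = 693

Train: 693, Test: 173


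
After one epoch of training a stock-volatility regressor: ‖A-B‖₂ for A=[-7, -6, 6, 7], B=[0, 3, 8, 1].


d = √((-7-0)² + (-6-3)² + (6-8)² + (7-1)²)
  = √(49 + 81 + 4 + 36)
  = √170 = 13.0384

13.0384


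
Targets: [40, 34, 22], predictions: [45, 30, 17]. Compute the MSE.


Squared errors: (40-45)²=25, (34-30)²=16, (22-17)²=25
Sum = 66
MSE = 66/3 = 22

22


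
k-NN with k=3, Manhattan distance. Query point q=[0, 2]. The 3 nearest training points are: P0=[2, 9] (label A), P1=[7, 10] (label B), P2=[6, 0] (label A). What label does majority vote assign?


d(q,P0) = 9  (label A)
d(q,P1) = 15  (label B)
d(q,P2) = 8  (label A)
Votes: A=2, B=1
Majority → A

A


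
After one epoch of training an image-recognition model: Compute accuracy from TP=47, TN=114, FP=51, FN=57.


Accuracy = (TP+TN)/(TP+TN+FP+FN)
= (47+114)/(269)
= 161/269 = 59.85%

59.85%


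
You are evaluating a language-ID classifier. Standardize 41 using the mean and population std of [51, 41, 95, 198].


μ = 96.25, σ = 62.1586
z = (41 - 96.25)/62.1586 = -0.8889

-0.8889


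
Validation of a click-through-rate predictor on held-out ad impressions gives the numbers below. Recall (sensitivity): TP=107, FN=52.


Recall = TP/(TP+FN)
= 107/(107+52)
= 107/159 = 67.3%

67.3%


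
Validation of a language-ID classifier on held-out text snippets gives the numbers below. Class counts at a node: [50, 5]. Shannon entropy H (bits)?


Probabilities: [50/55, 5/55] ≈ [0.9091, 0.0909]
H = -((50/55)·log₂(50/55) + (5/55)·log₂(5/55))
  = 0.4395 bits

0.4395 bits


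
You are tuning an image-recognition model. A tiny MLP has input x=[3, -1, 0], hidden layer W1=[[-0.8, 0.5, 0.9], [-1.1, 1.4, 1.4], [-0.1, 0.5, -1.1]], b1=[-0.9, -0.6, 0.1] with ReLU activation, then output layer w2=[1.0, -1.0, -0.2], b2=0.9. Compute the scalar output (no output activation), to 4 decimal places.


z1[0] = (-0.8)·(3) + (0.5)·(-1) + (0.9)·(0) - 0.9 = -3.8
z1[1] = (-1.1)·(3) + (1.4)·(-1) + (1.4)·(0) - 0.6 = -5.3
z1[2] = (-0.1)·(3) + (0.5)·(-1) + (-1.1)·(0) + 0.1 = -0.7
h = ReLU(z1) = [0.0, 0.0, 0.0]
output = (1.0)·(0.0) + (-1.0)·(0.0) + (-0.2)·(0.0) + 0.9 = 0.9

0.9


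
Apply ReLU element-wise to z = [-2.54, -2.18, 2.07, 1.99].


ReLU(-2.54) = max(0, -2.54) = 0.0
ReLU(-2.18) = max(0, -2.18) = 0.0
ReLU(2.07) = max(0, 2.07) = 2.07
ReLU(1.99) = max(0, 1.99) = 1.99
result = [0.0, 0.0, 2.07, 1.99]

[0.0, 0.0, 2.07, 1.99]


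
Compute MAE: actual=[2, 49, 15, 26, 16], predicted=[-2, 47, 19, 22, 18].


Absolute errors: |2+ 2|=4, |49-47|=2, |15-19|=4, |26-22|=4, |16-18|=2
Sum = 16
MAE = 16/5 = 16/5

16/5


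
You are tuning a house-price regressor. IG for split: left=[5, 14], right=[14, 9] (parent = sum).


Parent = [19, 23], H_parent = 0.9934
H_left = 0.8315 (n=19), H_right = 0.9656 (n=23)
H_children = (19/42)·0.8315 + (23/42)·0.9656 = 0.9049
IG = 0.9934 - 0.9049 = 0.0885

0.0885


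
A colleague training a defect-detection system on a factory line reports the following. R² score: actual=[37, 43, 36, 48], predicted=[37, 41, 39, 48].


ȳ = 41
SS_res = Σ(y-ŷ)² = 13
SS_tot = Σ(y-ȳ)² = 94
R² = 1 - SS_res/SS_tot = 1 - 0.1383 = 0.8617

0.8617


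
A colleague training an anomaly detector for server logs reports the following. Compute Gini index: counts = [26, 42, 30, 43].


Probabilities: [26/141, 42/141, 30/141, 43/141] ≈ [0.1844, 0.2979, 0.2128, 0.305]
Σpᵢ² = (676 + 1764 + 900 + 1849)/141² = 5189/19881
Gini = 1 - Σpᵢ² = 1 - 5189/19881 = 0.739

0.739


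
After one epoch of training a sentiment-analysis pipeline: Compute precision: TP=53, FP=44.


Precision = TP/(TP+FP)
= 53/(53+44)
= 53/97 = 54.64%

54.64%


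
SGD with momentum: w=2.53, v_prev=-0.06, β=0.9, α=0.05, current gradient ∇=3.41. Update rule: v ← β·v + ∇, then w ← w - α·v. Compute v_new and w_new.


v_new = 0.9·-0.06 + 3.41 = -0.054 + 3.41 = 3.356
w_new = 2.53 - 0.05·3.356 = 2.53 - 0.1678 = 2.3622

v_new=3.356, w_new=2.3622


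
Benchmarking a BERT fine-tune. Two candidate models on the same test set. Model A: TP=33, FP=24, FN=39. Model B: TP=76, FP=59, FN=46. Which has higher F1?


Model A: P=33/57=0.5789, R=33/72=0.4583, F1=2PR/(P+R)=2TP/(2TP+FP+FN)=66/129=0.5116
Model B: P=76/135=0.563, R=76/122=0.623, F1=2PR/(P+R)=2TP/(2TP+FP+FN)=152/257=0.5914
0.5116 < 0.5914 → Model B

Model B


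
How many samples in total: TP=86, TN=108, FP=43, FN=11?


Total = TP + TN + FP + FN
= 86 + 108 + 43 + 11
= 248
(Predicted positive: 129, predicted negative: 119)

248
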